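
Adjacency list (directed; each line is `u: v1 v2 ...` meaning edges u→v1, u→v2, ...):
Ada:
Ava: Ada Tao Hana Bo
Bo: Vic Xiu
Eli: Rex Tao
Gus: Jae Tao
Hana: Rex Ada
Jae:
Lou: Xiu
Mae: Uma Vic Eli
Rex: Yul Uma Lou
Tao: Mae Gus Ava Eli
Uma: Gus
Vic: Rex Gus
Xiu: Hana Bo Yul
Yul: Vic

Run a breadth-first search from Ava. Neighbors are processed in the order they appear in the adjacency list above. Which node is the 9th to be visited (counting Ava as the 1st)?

Rex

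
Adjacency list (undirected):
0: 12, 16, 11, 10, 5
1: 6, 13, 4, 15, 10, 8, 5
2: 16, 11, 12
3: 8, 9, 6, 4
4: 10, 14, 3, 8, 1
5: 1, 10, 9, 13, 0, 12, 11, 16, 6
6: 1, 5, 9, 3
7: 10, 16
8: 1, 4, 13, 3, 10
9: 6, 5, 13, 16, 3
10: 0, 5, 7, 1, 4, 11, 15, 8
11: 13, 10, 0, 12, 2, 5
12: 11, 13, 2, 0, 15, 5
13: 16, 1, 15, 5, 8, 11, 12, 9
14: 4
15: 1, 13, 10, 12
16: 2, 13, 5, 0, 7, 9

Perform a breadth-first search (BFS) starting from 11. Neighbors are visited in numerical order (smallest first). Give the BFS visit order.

Visit 11; enqueue 0, 2, 5, 10, 12, 13 → queue [0, 2, 5, 10, 12, 13]
Visit 0; enqueue 16 → queue [2, 5, 10, 12, 13, 16]
Visit 2 → queue [5, 10, 12, 13, 16]
Visit 5; enqueue 1, 6, 9 → queue [10, 12, 13, 16, 1, 6, 9]
Visit 10; enqueue 4, 7, 8, 15 → queue [12, 13, 16, 1, 6, 9, 4, 7, 8, 15]
Visit 12 → queue [13, 16, 1, 6, 9, 4, 7, 8, 15]
Visit 13 → queue [16, 1, 6, 9, 4, 7, 8, 15]
Visit 16 → queue [1, 6, 9, 4, 7, 8, 15]
Visit 1 → queue [6, 9, 4, 7, 8, 15]
Visit 6; enqueue 3 → queue [9, 4, 7, 8, 15, 3]
Visit 9 → queue [4, 7, 8, 15, 3]
Visit 4; enqueue 14 → queue [7, 8, 15, 3, 14]
Visit 7 → queue [8, 15, 3, 14]
Visit 8 → queue [15, 3, 14]
Visit 15 → queue [3, 14]
Visit 3 → queue [14]
Visit 14 → queue []

11 -> 0 -> 2 -> 5 -> 10 -> 12 -> 13 -> 16 -> 1 -> 6 -> 9 -> 4 -> 7 -> 8 -> 15 -> 3 -> 14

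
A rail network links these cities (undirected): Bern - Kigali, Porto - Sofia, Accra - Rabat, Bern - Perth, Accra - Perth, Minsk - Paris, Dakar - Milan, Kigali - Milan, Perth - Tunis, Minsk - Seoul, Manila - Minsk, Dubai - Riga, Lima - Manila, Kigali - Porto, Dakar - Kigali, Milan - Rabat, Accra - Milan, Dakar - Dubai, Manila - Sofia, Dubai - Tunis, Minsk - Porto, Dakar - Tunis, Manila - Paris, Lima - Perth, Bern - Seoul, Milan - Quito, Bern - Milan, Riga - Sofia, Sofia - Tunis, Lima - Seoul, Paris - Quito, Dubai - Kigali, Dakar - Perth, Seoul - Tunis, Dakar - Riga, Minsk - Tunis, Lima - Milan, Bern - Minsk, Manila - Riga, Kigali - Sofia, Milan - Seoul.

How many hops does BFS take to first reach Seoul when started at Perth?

Level 0: Perth
Level 1: Accra, Bern, Dakar, Lima, Tunis
Level 2: Dubai, Kigali, Manila, Milan, Minsk, Rabat, Riga, Seoul, Sofia
Level 3: Paris, Porto, Quito
Seoul first appears at level 2.

2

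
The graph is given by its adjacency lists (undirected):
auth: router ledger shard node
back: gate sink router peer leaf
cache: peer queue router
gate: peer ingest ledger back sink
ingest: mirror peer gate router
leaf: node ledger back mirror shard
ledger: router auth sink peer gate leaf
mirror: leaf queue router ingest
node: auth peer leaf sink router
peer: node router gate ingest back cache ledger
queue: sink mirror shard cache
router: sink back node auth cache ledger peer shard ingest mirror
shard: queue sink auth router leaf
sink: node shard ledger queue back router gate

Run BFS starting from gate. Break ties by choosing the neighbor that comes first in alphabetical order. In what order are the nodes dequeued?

gate, back, ingest, ledger, peer, sink, leaf, router, mirror, auth, cache, node, queue, shard

Visit gate; enqueue back, ingest, ledger, peer, sink → queue [back, ingest, ledger, peer, sink]
Visit back; enqueue leaf, router → queue [ingest, ledger, peer, sink, leaf, router]
Visit ingest; enqueue mirror → queue [ledger, peer, sink, leaf, router, mirror]
Visit ledger; enqueue auth → queue [peer, sink, leaf, router, mirror, auth]
Visit peer; enqueue cache, node → queue [sink, leaf, router, mirror, auth, cache, node]
Visit sink; enqueue queue, shard → queue [leaf, router, mirror, auth, cache, node, queue, shard]
Visit leaf → queue [router, mirror, auth, cache, node, queue, shard]
Visit router → queue [mirror, auth, cache, node, queue, shard]
Visit mirror → queue [auth, cache, node, queue, shard]
Visit auth → queue [cache, node, queue, shard]
Visit cache → queue [node, queue, shard]
Visit node → queue [queue, shard]
Visit queue → queue [shard]
Visit shard → queue []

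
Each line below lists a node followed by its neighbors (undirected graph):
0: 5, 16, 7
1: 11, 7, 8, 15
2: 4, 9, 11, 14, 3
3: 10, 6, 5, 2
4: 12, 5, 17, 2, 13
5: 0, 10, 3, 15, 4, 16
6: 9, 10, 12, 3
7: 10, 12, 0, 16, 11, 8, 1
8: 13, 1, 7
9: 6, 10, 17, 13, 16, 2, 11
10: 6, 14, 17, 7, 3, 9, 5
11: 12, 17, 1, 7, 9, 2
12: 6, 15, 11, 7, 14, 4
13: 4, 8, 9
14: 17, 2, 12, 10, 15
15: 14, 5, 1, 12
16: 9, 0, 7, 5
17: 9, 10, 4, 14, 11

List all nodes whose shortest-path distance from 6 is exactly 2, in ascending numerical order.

2, 4, 5, 7, 11, 13, 14, 15, 16, 17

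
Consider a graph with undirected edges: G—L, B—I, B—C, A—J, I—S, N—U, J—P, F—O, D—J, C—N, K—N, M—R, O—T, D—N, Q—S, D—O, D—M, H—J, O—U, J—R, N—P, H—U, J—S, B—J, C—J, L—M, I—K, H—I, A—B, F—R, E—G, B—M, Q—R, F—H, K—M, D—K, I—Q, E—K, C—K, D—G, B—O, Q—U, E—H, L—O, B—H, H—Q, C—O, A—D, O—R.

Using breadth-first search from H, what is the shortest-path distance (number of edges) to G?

2

Level 0: H
Level 1: B, E, F, I, J, Q, U
Level 2: A, C, D, G, K, M, N, O, P, R, S
Level 3: L, T
G first appears at level 2.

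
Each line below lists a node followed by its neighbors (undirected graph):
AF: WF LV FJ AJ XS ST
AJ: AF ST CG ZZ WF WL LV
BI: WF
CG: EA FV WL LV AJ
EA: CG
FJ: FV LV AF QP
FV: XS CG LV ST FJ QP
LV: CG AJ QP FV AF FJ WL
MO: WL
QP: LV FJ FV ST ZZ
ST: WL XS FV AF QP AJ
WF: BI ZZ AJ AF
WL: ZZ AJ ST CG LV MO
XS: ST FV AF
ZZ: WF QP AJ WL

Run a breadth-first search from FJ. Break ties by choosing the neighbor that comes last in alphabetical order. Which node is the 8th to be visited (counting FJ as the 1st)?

Visit FJ; enqueue QP, LV, FV, AF → queue [QP, LV, FV, AF]
Visit QP; enqueue ZZ, ST → queue [LV, FV, AF, ZZ, ST]
Visit LV; enqueue WL, CG, AJ → queue [FV, AF, ZZ, ST, WL, CG, AJ]
Visit FV; enqueue XS → queue [AF, ZZ, ST, WL, CG, AJ, XS]
Visit AF; enqueue WF → queue [ZZ, ST, WL, CG, AJ, XS, WF]
Visit ZZ → queue [ST, WL, CG, AJ, XS, WF]
Visit ST → queue [WL, CG, AJ, XS, WF]
Visit WL; enqueue MO → queue [CG, AJ, XS, WF, MO]
Visit CG; enqueue EA → queue [AJ, XS, WF, MO, EA]
Visit AJ → queue [XS, WF, MO, EA]
Visit XS → queue [WF, MO, EA]
Visit WF; enqueue BI → queue [MO, EA, BI]
Visit MO → queue [EA, BI]
Visit EA → queue [BI]
Visit BI → queue []

Visit order: FJ, QP, LV, FV, AF, ZZ, ST, WL, CG, AJ, XS, WF, MO, EA, BI

WL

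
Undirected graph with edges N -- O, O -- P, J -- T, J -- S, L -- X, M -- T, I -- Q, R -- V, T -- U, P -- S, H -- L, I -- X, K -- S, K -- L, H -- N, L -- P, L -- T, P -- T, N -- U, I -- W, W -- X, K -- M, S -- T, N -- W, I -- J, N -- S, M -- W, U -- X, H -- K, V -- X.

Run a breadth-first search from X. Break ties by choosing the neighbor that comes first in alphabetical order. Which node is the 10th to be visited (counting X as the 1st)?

K

Visit X; enqueue I, L, U, V, W → queue [I, L, U, V, W]
Visit I; enqueue J, Q → queue [L, U, V, W, J, Q]
Visit L; enqueue H, K, P, T → queue [U, V, W, J, Q, H, K, P, T]
Visit U; enqueue N → queue [V, W, J, Q, H, K, P, T, N]
Visit V; enqueue R → queue [W, J, Q, H, K, P, T, N, R]
Visit W; enqueue M → queue [J, Q, H, K, P, T, N, R, M]
Visit J; enqueue S → queue [Q, H, K, P, T, N, R, M, S]
Visit Q → queue [H, K, P, T, N, R, M, S]
Visit H → queue [K, P, T, N, R, M, S]
Visit K → queue [P, T, N, R, M, S]
Visit P; enqueue O → queue [T, N, R, M, S, O]
Visit T → queue [N, R, M, S, O]
Visit N → queue [R, M, S, O]
Visit R → queue [M, S, O]
Visit M → queue [S, O]
Visit S → queue [O]
Visit O → queue []

Visit order: X, I, L, U, V, W, J, Q, H, K, P, T, N, R, M, S, O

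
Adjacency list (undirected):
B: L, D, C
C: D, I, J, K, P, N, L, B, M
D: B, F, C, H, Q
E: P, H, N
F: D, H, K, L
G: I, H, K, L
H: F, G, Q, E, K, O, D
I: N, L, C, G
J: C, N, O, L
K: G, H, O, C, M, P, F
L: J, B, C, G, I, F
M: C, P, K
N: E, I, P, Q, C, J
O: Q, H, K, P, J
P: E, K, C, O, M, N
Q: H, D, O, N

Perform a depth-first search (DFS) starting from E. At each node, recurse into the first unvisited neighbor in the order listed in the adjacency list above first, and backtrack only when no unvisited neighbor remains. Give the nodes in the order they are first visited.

E, P, K, G, I, N, Q, H, F, D, B, L, J, C, M, O

Visit E
E → P
P → K
K → G
G → I
I → N
N → Q
Q → H
H → F
F → D
D → B
B → L
L → J
J → C
C → M
J → O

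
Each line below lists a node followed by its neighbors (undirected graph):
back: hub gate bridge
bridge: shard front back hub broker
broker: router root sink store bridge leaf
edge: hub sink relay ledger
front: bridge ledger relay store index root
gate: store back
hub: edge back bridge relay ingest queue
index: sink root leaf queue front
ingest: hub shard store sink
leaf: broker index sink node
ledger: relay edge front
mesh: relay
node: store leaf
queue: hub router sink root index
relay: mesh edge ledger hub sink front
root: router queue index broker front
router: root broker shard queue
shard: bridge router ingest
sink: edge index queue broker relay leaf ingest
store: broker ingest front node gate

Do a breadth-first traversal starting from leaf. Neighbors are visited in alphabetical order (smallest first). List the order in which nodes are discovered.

leaf -> broker -> index -> node -> sink -> bridge -> root -> router -> store -> front -> queue -> edge -> ingest -> relay -> back -> hub -> shard -> gate -> ledger -> mesh

Visit leaf; enqueue broker, index, node, sink → queue [broker, index, node, sink]
Visit broker; enqueue bridge, root, router, store → queue [index, node, sink, bridge, root, router, store]
Visit index; enqueue front, queue → queue [node, sink, bridge, root, router, store, front, queue]
Visit node → queue [sink, bridge, root, router, store, front, queue]
Visit sink; enqueue edge, ingest, relay → queue [bridge, root, router, store, front, queue, edge, ingest, relay]
Visit bridge; enqueue back, hub, shard → queue [root, router, store, front, queue, edge, ingest, relay, back, hub, shard]
Visit root → queue [router, store, front, queue, edge, ingest, relay, back, hub, shard]
Visit router → queue [store, front, queue, edge, ingest, relay, back, hub, shard]
Visit store; enqueue gate → queue [front, queue, edge, ingest, relay, back, hub, shard, gate]
Visit front; enqueue ledger → queue [queue, edge, ingest, relay, back, hub, shard, gate, ledger]
Visit queue → queue [edge, ingest, relay, back, hub, shard, gate, ledger]
Visit edge → queue [ingest, relay, back, hub, shard, gate, ledger]
Visit ingest → queue [relay, back, hub, shard, gate, ledger]
Visit relay; enqueue mesh → queue [back, hub, shard, gate, ledger, mesh]
Visit back → queue [hub, shard, gate, ledger, mesh]
Visit hub → queue [shard, gate, ledger, mesh]
Visit shard → queue [gate, ledger, mesh]
Visit gate → queue [ledger, mesh]
Visit ledger → queue [mesh]
Visit mesh → queue []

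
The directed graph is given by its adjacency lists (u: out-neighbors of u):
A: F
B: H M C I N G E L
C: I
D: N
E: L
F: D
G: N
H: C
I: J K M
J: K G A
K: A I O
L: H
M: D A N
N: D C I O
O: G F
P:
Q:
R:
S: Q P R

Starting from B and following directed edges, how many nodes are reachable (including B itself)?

15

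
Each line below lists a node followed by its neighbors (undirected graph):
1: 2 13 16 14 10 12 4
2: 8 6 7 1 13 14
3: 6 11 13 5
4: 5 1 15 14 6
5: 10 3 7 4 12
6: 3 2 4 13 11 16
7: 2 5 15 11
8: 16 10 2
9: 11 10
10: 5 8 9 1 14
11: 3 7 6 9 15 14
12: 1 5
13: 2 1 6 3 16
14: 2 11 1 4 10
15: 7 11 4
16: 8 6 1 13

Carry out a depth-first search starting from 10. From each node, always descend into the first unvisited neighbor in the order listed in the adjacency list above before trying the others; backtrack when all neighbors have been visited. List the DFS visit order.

10, 5, 3, 6, 2, 8, 16, 1, 13, 14, 11, 7, 15, 4, 9, 12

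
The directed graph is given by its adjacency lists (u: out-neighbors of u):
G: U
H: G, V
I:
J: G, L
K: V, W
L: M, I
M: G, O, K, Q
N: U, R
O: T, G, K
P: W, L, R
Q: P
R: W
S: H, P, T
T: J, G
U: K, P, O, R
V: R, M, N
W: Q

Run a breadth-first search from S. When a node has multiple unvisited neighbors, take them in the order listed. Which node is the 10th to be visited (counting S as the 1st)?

Visit S; enqueue H, P, T → queue [H, P, T]
Visit H; enqueue G, V → queue [P, T, G, V]
Visit P; enqueue W, L, R → queue [T, G, V, W, L, R]
Visit T; enqueue J → queue [G, V, W, L, R, J]
Visit G; enqueue U → queue [V, W, L, R, J, U]
Visit V; enqueue M, N → queue [W, L, R, J, U, M, N]
Visit W; enqueue Q → queue [L, R, J, U, M, N, Q]
Visit L; enqueue I → queue [R, J, U, M, N, Q, I]
Visit R → queue [J, U, M, N, Q, I]
Visit J → queue [U, M, N, Q, I]
Visit U; enqueue K, O → queue [M, N, Q, I, K, O]
Visit M → queue [N, Q, I, K, O]
Visit N → queue [Q, I, K, O]
Visit Q → queue [I, K, O]
Visit I → queue [K, O]
Visit K → queue [O]
Visit O → queue []

Visit order: S, H, P, T, G, V, W, L, R, J, U, M, N, Q, I, K, O

J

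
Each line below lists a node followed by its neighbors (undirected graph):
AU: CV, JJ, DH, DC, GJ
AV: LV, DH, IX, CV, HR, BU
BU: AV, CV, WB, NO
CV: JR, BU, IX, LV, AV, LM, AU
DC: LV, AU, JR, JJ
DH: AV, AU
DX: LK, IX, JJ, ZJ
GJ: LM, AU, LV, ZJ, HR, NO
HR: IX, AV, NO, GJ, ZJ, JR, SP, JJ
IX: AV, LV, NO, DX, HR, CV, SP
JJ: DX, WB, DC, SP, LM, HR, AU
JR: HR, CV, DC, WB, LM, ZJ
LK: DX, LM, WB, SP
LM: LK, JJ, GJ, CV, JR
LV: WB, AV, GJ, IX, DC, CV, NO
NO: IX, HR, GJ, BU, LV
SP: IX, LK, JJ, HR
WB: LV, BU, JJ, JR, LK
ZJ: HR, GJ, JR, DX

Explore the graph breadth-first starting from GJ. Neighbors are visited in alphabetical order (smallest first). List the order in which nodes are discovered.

GJ AU HR LM LV NO ZJ CV DC DH JJ AV IX JR SP LK WB BU DX

Visit GJ; enqueue AU, HR, LM, LV, NO, ZJ → queue [AU, HR, LM, LV, NO, ZJ]
Visit AU; enqueue CV, DC, DH, JJ → queue [HR, LM, LV, NO, ZJ, CV, DC, DH, JJ]
Visit HR; enqueue AV, IX, JR, SP → queue [LM, LV, NO, ZJ, CV, DC, DH, JJ, AV, IX, JR, SP]
Visit LM; enqueue LK → queue [LV, NO, ZJ, CV, DC, DH, JJ, AV, IX, JR, SP, LK]
Visit LV; enqueue WB → queue [NO, ZJ, CV, DC, DH, JJ, AV, IX, JR, SP, LK, WB]
Visit NO; enqueue BU → queue [ZJ, CV, DC, DH, JJ, AV, IX, JR, SP, LK, WB, BU]
Visit ZJ; enqueue DX → queue [CV, DC, DH, JJ, AV, IX, JR, SP, LK, WB, BU, DX]
Visit CV → queue [DC, DH, JJ, AV, IX, JR, SP, LK, WB, BU, DX]
Visit DC → queue [DH, JJ, AV, IX, JR, SP, LK, WB, BU, DX]
Visit DH → queue [JJ, AV, IX, JR, SP, LK, WB, BU, DX]
Visit JJ → queue [AV, IX, JR, SP, LK, WB, BU, DX]
Visit AV → queue [IX, JR, SP, LK, WB, BU, DX]
Visit IX → queue [JR, SP, LK, WB, BU, DX]
Visit JR → queue [SP, LK, WB, BU, DX]
Visit SP → queue [LK, WB, BU, DX]
Visit LK → queue [WB, BU, DX]
Visit WB → queue [BU, DX]
Visit BU → queue [DX]
Visit DX → queue []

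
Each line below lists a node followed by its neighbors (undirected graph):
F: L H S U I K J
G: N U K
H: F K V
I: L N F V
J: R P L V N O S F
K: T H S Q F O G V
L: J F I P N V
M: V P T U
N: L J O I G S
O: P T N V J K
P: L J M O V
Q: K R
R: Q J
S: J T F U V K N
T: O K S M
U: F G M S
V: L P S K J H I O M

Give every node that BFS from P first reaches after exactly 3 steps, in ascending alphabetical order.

G, Q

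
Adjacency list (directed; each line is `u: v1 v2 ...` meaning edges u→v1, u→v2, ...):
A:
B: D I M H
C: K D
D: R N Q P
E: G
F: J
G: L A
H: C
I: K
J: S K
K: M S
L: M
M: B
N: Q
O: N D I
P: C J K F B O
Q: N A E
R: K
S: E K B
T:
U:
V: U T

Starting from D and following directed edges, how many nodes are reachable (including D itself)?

BFS from D visits: D, R, N, Q, P, K, A, E, C, J, F, B, O, M, S, G, I, H, L
Reachable nodes: 19 of 22 total.

19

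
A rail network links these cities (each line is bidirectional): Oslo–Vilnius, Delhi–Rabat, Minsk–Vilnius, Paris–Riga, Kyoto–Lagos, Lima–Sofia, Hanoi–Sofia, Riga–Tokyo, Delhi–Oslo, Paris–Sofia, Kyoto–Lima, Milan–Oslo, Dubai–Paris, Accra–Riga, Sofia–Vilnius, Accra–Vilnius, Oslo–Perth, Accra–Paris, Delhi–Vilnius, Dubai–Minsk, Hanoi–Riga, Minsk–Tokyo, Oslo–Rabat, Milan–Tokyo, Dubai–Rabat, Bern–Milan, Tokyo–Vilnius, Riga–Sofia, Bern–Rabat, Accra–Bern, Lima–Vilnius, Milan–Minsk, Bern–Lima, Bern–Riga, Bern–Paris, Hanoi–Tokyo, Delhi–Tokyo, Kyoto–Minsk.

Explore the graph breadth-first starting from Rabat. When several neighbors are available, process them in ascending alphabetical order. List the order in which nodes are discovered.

Visit Rabat; enqueue Bern, Delhi, Dubai, Oslo → queue [Bern, Delhi, Dubai, Oslo]
Visit Bern; enqueue Accra, Lima, Milan, Paris, Riga → queue [Delhi, Dubai, Oslo, Accra, Lima, Milan, Paris, Riga]
Visit Delhi; enqueue Tokyo, Vilnius → queue [Dubai, Oslo, Accra, Lima, Milan, Paris, Riga, Tokyo, Vilnius]
Visit Dubai; enqueue Minsk → queue [Oslo, Accra, Lima, Milan, Paris, Riga, Tokyo, Vilnius, Minsk]
Visit Oslo; enqueue Perth → queue [Accra, Lima, Milan, Paris, Riga, Tokyo, Vilnius, Minsk, Perth]
Visit Accra → queue [Lima, Milan, Paris, Riga, Tokyo, Vilnius, Minsk, Perth]
Visit Lima; enqueue Kyoto, Sofia → queue [Milan, Paris, Riga, Tokyo, Vilnius, Minsk, Perth, Kyoto, Sofia]
Visit Milan → queue [Paris, Riga, Tokyo, Vilnius, Minsk, Perth, Kyoto, Sofia]
Visit Paris → queue [Riga, Tokyo, Vilnius, Minsk, Perth, Kyoto, Sofia]
Visit Riga; enqueue Hanoi → queue [Tokyo, Vilnius, Minsk, Perth, Kyoto, Sofia, Hanoi]
Visit Tokyo → queue [Vilnius, Minsk, Perth, Kyoto, Sofia, Hanoi]
Visit Vilnius → queue [Minsk, Perth, Kyoto, Sofia, Hanoi]
Visit Minsk → queue [Perth, Kyoto, Sofia, Hanoi]
Visit Perth → queue [Kyoto, Sofia, Hanoi]
Visit Kyoto; enqueue Lagos → queue [Sofia, Hanoi, Lagos]
Visit Sofia → queue [Hanoi, Lagos]
Visit Hanoi → queue [Lagos]
Visit Lagos → queue []

Rabat, Bern, Delhi, Dubai, Oslo, Accra, Lima, Milan, Paris, Riga, Tokyo, Vilnius, Minsk, Perth, Kyoto, Sofia, Hanoi, Lagos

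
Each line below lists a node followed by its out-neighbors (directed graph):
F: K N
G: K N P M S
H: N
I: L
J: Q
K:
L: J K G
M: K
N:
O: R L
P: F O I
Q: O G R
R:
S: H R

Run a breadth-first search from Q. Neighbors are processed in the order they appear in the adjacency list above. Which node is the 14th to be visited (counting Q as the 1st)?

Visit Q; enqueue O, G, R → queue [O, G, R]
Visit O; enqueue L → queue [G, R, L]
Visit G; enqueue K, N, P, M, S → queue [R, L, K, N, P, M, S]
Visit R → queue [L, K, N, P, M, S]
Visit L; enqueue J → queue [K, N, P, M, S, J]
Visit K → queue [N, P, M, S, J]
Visit N → queue [P, M, S, J]
Visit P; enqueue F, I → queue [M, S, J, F, I]
Visit M → queue [S, J, F, I]
Visit S; enqueue H → queue [J, F, I, H]
Visit J → queue [F, I, H]
Visit F → queue [I, H]
Visit I → queue [H]
Visit H → queue []

Visit order: Q, O, G, R, L, K, N, P, M, S, J, F, I, H

H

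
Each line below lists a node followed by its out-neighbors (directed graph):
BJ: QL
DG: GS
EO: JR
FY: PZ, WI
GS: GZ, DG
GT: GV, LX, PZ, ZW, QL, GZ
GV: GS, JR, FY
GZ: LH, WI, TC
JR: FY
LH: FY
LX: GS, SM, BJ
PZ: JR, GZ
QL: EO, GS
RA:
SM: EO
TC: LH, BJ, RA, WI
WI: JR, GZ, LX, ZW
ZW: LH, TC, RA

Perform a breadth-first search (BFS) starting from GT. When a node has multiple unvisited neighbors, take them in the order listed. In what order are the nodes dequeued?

Visit GT; enqueue GV, LX, PZ, ZW, QL, GZ → queue [GV, LX, PZ, ZW, QL, GZ]
Visit GV; enqueue GS, JR, FY → queue [LX, PZ, ZW, QL, GZ, GS, JR, FY]
Visit LX; enqueue SM, BJ → queue [PZ, ZW, QL, GZ, GS, JR, FY, SM, BJ]
Visit PZ → queue [ZW, QL, GZ, GS, JR, FY, SM, BJ]
Visit ZW; enqueue LH, TC, RA → queue [QL, GZ, GS, JR, FY, SM, BJ, LH, TC, RA]
Visit QL; enqueue EO → queue [GZ, GS, JR, FY, SM, BJ, LH, TC, RA, EO]
Visit GZ; enqueue WI → queue [GS, JR, FY, SM, BJ, LH, TC, RA, EO, WI]
Visit GS; enqueue DG → queue [JR, FY, SM, BJ, LH, TC, RA, EO, WI, DG]
Visit JR → queue [FY, SM, BJ, LH, TC, RA, EO, WI, DG]
Visit FY → queue [SM, BJ, LH, TC, RA, EO, WI, DG]
Visit SM → queue [BJ, LH, TC, RA, EO, WI, DG]
Visit BJ → queue [LH, TC, RA, EO, WI, DG]
Visit LH → queue [TC, RA, EO, WI, DG]
Visit TC → queue [RA, EO, WI, DG]
Visit RA → queue [EO, WI, DG]
Visit EO → queue [WI, DG]
Visit WI → queue [DG]
Visit DG → queue []

GT, GV, LX, PZ, ZW, QL, GZ, GS, JR, FY, SM, BJ, LH, TC, RA, EO, WI, DG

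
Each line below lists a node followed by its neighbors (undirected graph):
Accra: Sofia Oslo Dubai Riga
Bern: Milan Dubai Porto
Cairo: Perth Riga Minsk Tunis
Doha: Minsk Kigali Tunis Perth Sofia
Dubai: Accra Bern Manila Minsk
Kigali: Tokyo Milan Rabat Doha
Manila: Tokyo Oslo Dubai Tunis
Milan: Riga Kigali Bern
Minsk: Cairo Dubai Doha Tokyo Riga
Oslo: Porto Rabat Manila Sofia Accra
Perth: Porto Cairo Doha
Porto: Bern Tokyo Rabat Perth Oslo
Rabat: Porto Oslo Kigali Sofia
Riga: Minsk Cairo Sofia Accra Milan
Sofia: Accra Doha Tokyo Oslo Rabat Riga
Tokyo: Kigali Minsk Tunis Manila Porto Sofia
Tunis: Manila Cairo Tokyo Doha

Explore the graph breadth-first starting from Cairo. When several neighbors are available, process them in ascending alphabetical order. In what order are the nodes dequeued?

Cairo, Minsk, Perth, Riga, Tunis, Doha, Dubai, Tokyo, Porto, Accra, Milan, Sofia, Manila, Kigali, Bern, Oslo, Rabat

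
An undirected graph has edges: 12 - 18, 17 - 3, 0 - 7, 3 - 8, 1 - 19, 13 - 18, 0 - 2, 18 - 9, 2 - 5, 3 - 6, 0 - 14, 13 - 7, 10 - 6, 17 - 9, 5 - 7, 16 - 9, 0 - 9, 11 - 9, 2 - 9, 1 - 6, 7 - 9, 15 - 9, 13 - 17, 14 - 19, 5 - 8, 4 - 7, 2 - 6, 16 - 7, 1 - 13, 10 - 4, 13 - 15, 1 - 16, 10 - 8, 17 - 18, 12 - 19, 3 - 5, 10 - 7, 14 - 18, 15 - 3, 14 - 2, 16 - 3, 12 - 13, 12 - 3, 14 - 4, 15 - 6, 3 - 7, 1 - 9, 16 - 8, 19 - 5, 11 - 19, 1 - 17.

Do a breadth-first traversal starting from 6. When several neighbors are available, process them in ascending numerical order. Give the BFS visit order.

6 1 2 3 10 15 9 13 16 17 19 0 5 14 7 8 12 4 11 18

Visit 6; enqueue 1, 2, 3, 10, 15 → queue [1, 2, 3, 10, 15]
Visit 1; enqueue 9, 13, 16, 17, 19 → queue [2, 3, 10, 15, 9, 13, 16, 17, 19]
Visit 2; enqueue 0, 5, 14 → queue [3, 10, 15, 9, 13, 16, 17, 19, 0, 5, 14]
Visit 3; enqueue 7, 8, 12 → queue [10, 15, 9, 13, 16, 17, 19, 0, 5, 14, 7, 8, 12]
Visit 10; enqueue 4 → queue [15, 9, 13, 16, 17, 19, 0, 5, 14, 7, 8, 12, 4]
Visit 15 → queue [9, 13, 16, 17, 19, 0, 5, 14, 7, 8, 12, 4]
Visit 9; enqueue 11, 18 → queue [13, 16, 17, 19, 0, 5, 14, 7, 8, 12, 4, 11, 18]
Visit 13 → queue [16, 17, 19, 0, 5, 14, 7, 8, 12, 4, 11, 18]
Visit 16 → queue [17, 19, 0, 5, 14, 7, 8, 12, 4, 11, 18]
Visit 17 → queue [19, 0, 5, 14, 7, 8, 12, 4, 11, 18]
Visit 19 → queue [0, 5, 14, 7, 8, 12, 4, 11, 18]
Visit 0 → queue [5, 14, 7, 8, 12, 4, 11, 18]
Visit 5 → queue [14, 7, 8, 12, 4, 11, 18]
Visit 14 → queue [7, 8, 12, 4, 11, 18]
Visit 7 → queue [8, 12, 4, 11, 18]
Visit 8 → queue [12, 4, 11, 18]
Visit 12 → queue [4, 11, 18]
Visit 4 → queue [11, 18]
Visit 11 → queue [18]
Visit 18 → queue []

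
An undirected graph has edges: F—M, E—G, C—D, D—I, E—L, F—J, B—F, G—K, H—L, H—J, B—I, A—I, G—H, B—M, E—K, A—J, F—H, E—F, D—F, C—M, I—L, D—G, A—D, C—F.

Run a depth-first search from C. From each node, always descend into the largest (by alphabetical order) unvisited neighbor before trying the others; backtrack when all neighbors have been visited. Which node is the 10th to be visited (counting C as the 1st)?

Visit C
C → M
M → F
F → J
J → H
H → L
L → I
I → D
D → G
G → K
K → E
D → A
I → B

Visit order: C, M, F, J, H, L, I, D, G, K, E, A, B

K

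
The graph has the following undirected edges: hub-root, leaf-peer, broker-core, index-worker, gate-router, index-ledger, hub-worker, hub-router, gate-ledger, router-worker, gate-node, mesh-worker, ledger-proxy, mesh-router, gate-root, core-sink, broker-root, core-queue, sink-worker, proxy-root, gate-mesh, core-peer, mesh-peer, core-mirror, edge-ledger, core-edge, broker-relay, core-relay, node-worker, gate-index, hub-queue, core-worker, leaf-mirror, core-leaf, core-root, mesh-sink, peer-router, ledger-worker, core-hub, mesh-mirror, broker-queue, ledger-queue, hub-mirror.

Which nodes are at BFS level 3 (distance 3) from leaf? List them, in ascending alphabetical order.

Level 0: leaf
Level 1: core, mirror, peer
Level 2: broker, edge, hub, mesh, queue, relay, root, router, sink, worker
Level 3: gate, index, ledger, node, proxy

gate, index, ledger, node, proxy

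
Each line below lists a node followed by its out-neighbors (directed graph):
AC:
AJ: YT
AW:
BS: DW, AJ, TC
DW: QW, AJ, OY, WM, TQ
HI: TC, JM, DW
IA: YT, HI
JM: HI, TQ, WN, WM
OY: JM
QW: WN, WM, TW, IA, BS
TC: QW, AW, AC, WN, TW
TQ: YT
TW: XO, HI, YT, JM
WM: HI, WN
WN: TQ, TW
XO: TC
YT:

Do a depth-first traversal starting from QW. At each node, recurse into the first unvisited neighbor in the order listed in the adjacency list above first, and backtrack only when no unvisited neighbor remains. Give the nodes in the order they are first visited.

QW, WN, TQ, YT, TW, XO, TC, AW, AC, HI, JM, WM, DW, AJ, OY, IA, BS

Visit QW
QW → WN
WN → TQ
TQ → YT
WN → TW
TW → XO
XO → TC
TC → AW
TC → AC
TW → HI
HI → JM
JM → WM
HI → DW
DW → AJ
DW → OY
QW → IA
QW → BS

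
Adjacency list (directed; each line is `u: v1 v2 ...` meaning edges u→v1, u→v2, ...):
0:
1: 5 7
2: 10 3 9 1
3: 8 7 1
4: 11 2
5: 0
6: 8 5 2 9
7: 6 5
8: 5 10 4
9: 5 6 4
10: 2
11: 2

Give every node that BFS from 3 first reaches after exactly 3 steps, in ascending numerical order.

0, 2, 9, 11

Level 0: 3
Level 1: 1, 7, 8
Level 2: 4, 5, 6, 10
Level 3: 0, 2, 9, 11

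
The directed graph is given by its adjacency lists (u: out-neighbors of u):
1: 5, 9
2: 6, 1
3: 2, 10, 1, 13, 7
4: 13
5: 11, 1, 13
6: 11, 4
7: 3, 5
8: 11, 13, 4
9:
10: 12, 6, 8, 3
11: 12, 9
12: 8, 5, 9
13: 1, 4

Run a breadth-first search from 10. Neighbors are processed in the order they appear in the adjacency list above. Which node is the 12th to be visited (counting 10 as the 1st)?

1

Visit 10; enqueue 12, 6, 8, 3 → queue [12, 6, 8, 3]
Visit 12; enqueue 5, 9 → queue [6, 8, 3, 5, 9]
Visit 6; enqueue 11, 4 → queue [8, 3, 5, 9, 11, 4]
Visit 8; enqueue 13 → queue [3, 5, 9, 11, 4, 13]
Visit 3; enqueue 2, 1, 7 → queue [5, 9, 11, 4, 13, 2, 1, 7]
Visit 5 → queue [9, 11, 4, 13, 2, 1, 7]
Visit 9 → queue [11, 4, 13, 2, 1, 7]
Visit 11 → queue [4, 13, 2, 1, 7]
Visit 4 → queue [13, 2, 1, 7]
Visit 13 → queue [2, 1, 7]
Visit 2 → queue [1, 7]
Visit 1 → queue [7]
Visit 7 → queue []

Visit order: 10, 12, 6, 8, 3, 5, 9, 11, 4, 13, 2, 1, 7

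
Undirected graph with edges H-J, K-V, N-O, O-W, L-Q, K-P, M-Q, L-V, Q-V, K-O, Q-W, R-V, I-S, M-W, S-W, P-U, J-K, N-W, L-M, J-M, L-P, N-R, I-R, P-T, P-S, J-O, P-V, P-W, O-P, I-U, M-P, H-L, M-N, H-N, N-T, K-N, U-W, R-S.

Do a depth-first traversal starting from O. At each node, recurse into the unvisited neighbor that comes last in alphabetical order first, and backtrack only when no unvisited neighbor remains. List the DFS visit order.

Visit O
O → W
W → U
U → P
P → V
V → R
R → S
S → I
R → N
N → T
N → M
M → Q
Q → L
L → H
H → J
J → K

O W U P V R S I N T M Q L H J K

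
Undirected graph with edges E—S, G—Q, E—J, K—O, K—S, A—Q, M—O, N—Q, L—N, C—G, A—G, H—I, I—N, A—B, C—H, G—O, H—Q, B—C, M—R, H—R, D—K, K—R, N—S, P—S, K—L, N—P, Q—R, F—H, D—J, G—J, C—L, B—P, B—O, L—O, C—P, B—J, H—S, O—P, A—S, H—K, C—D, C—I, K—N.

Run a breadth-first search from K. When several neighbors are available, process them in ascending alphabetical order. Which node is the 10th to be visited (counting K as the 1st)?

J

Visit K; enqueue D, H, L, N, O, R, S → queue [D, H, L, N, O, R, S]
Visit D; enqueue C, J → queue [H, L, N, O, R, S, C, J]
Visit H; enqueue F, I, Q → queue [L, N, O, R, S, C, J, F, I, Q]
Visit L → queue [N, O, R, S, C, J, F, I, Q]
Visit N; enqueue P → queue [O, R, S, C, J, F, I, Q, P]
Visit O; enqueue B, G, M → queue [R, S, C, J, F, I, Q, P, B, G, M]
Visit R → queue [S, C, J, F, I, Q, P, B, G, M]
Visit S; enqueue A, E → queue [C, J, F, I, Q, P, B, G, M, A, E]
Visit C → queue [J, F, I, Q, P, B, G, M, A, E]
Visit J → queue [F, I, Q, P, B, G, M, A, E]
Visit F → queue [I, Q, P, B, G, M, A, E]
Visit I → queue [Q, P, B, G, M, A, E]
Visit Q → queue [P, B, G, M, A, E]
Visit P → queue [B, G, M, A, E]
Visit B → queue [G, M, A, E]
Visit G → queue [M, A, E]
Visit M → queue [A, E]
Visit A → queue [E]
Visit E → queue []

Visit order: K, D, H, L, N, O, R, S, C, J, F, I, Q, P, B, G, M, A, E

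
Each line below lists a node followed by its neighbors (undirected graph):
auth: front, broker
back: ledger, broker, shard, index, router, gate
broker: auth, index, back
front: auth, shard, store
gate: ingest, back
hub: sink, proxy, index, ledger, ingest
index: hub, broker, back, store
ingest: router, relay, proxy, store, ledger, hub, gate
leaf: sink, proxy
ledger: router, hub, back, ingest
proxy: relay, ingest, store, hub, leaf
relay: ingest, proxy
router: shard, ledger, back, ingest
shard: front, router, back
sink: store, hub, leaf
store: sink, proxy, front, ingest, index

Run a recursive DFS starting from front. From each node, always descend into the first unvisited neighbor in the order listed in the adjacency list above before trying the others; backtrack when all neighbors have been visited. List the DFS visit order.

Visit front
front → auth
auth → broker
broker → index
index → hub
hub → sink
sink → store
store → proxy
proxy → relay
relay → ingest
ingest → router
router → shard
shard → back
back → ledger
back → gate
proxy → leaf

front, auth, broker, index, hub, sink, store, proxy, relay, ingest, router, shard, back, ledger, gate, leaf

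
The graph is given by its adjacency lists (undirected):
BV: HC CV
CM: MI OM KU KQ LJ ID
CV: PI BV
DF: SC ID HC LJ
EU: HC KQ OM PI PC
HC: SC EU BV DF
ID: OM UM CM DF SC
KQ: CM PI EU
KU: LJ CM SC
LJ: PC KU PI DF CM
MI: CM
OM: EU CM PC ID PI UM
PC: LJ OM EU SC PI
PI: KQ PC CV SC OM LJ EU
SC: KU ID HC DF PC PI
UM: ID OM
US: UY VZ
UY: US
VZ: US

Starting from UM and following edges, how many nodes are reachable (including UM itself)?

16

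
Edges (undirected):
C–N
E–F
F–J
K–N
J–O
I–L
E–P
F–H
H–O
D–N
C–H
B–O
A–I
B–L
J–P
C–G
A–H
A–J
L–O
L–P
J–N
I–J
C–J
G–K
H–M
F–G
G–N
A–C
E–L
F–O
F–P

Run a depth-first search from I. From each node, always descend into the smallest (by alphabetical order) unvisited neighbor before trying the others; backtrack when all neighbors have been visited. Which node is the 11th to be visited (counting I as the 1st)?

M

Visit I
I → A
A → C
C → G
G → F
F → E
E → L
L → B
B → O
O → H
H → M
O → J
J → N
N → D
N → K
J → P

Visit order: I, A, C, G, F, E, L, B, O, H, M, J, N, D, K, P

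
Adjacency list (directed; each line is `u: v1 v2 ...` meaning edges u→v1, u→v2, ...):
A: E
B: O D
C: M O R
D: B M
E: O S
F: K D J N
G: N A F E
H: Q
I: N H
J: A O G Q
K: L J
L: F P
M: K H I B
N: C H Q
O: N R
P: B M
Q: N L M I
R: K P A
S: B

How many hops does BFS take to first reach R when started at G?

Level 0: G
Level 1: A, E, F, N
Level 2: C, D, H, J, K, O, Q, S
Level 3: B, I, L, M, R
Level 4: P
R first appears at level 3.

3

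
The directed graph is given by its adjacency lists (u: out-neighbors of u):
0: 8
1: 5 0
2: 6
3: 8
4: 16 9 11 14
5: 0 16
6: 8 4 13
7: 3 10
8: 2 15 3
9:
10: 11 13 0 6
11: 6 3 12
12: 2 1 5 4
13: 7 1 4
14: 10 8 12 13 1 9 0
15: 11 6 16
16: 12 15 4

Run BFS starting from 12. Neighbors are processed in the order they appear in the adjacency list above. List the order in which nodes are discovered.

Visit 12; enqueue 2, 1, 5, 4 → queue [2, 1, 5, 4]
Visit 2; enqueue 6 → queue [1, 5, 4, 6]
Visit 1; enqueue 0 → queue [5, 4, 6, 0]
Visit 5; enqueue 16 → queue [4, 6, 0, 16]
Visit 4; enqueue 9, 11, 14 → queue [6, 0, 16, 9, 11, 14]
Visit 6; enqueue 8, 13 → queue [0, 16, 9, 11, 14, 8, 13]
Visit 0 → queue [16, 9, 11, 14, 8, 13]
Visit 16; enqueue 15 → queue [9, 11, 14, 8, 13, 15]
Visit 9 → queue [11, 14, 8, 13, 15]
Visit 11; enqueue 3 → queue [14, 8, 13, 15, 3]
Visit 14; enqueue 10 → queue [8, 13, 15, 3, 10]
Visit 8 → queue [13, 15, 3, 10]
Visit 13; enqueue 7 → queue [15, 3, 10, 7]
Visit 15 → queue [3, 10, 7]
Visit 3 → queue [10, 7]
Visit 10 → queue [7]
Visit 7 → queue []

12, 2, 1, 5, 4, 6, 0, 16, 9, 11, 14, 8, 13, 15, 3, 10, 7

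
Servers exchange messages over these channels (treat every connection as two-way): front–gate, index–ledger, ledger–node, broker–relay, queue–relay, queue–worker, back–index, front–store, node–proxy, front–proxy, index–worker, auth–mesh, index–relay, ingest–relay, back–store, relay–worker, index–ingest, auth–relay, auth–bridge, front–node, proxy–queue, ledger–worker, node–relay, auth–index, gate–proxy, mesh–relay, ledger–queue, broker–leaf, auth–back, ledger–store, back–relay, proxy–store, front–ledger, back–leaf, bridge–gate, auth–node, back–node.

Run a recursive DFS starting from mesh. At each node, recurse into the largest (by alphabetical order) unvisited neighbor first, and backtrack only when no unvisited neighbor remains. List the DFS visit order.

Visit mesh
mesh → relay
relay → worker
worker → queue
queue → proxy
proxy → store
store → ledger
ledger → node
node → front
front → gate
gate → bridge
bridge → auth
auth → index
index → ingest
index → back
back → leaf
leaf → broker

mesh, relay, worker, queue, proxy, store, ledger, node, front, gate, bridge, auth, index, ingest, back, leaf, broker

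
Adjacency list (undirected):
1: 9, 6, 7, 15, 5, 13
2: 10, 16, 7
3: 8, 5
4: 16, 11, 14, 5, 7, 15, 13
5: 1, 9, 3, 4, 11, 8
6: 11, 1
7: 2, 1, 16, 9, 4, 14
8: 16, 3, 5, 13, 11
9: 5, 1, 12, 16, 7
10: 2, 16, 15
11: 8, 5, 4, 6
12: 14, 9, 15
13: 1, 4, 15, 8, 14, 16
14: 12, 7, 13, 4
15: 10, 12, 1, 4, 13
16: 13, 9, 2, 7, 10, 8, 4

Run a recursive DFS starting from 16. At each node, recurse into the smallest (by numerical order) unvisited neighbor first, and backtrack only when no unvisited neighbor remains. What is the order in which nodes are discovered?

Visit 16
16 → 2
2 → 7
7 → 1
1 → 5
5 → 3
3 → 8
8 → 11
11 → 4
4 → 13
13 → 14
14 → 12
12 → 9
12 → 15
15 → 10
11 → 6

16 2 7 1 5 3 8 11 4 13 14 12 9 15 10 6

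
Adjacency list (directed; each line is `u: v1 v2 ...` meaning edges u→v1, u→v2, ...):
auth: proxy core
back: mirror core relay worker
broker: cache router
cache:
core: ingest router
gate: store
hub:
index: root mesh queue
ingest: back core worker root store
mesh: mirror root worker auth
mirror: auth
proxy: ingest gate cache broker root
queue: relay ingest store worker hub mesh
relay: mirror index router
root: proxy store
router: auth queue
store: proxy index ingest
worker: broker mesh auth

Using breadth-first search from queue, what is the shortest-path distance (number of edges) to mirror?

2

Level 0: queue
Level 1: hub, ingest, mesh, relay, store, worker
Level 2: auth, back, broker, core, index, mirror, proxy, root, router
Level 3: cache, gate
mirror first appears at level 2.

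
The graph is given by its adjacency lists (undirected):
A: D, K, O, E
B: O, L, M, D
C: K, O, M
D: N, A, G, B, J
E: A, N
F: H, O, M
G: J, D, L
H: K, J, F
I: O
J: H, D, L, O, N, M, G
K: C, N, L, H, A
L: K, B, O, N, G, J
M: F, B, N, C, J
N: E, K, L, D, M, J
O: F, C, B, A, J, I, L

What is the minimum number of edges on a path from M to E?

2

Level 0: M
Level 1: B, C, F, J, N
Level 2: D, E, G, H, K, L, O
Level 3: A, I
E first appears at level 2.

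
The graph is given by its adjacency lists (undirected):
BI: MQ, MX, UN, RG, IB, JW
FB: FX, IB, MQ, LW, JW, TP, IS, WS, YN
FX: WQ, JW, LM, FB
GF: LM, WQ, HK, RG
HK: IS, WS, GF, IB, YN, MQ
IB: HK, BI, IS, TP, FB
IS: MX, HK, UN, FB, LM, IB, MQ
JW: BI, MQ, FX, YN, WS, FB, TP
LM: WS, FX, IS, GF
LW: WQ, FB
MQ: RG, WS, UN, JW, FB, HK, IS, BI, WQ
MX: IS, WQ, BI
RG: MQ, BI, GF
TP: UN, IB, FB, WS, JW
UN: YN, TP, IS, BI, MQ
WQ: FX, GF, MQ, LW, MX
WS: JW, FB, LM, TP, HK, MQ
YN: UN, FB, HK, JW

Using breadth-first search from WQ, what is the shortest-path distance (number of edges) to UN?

2

Level 0: WQ
Level 1: FX, GF, LW, MQ, MX
Level 2: BI, FB, HK, IS, JW, LM, RG, UN, WS
Level 3: IB, TP, YN
UN first appears at level 2.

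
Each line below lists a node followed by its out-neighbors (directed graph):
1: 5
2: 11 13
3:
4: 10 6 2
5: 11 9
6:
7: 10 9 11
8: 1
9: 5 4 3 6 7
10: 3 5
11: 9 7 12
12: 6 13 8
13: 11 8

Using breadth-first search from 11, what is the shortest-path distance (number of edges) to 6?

2

Level 0: 11
Level 1: 7, 9, 12
Level 2: 3, 4, 5, 6, 8, 10, 13
Level 3: 1, 2
6 first appears at level 2.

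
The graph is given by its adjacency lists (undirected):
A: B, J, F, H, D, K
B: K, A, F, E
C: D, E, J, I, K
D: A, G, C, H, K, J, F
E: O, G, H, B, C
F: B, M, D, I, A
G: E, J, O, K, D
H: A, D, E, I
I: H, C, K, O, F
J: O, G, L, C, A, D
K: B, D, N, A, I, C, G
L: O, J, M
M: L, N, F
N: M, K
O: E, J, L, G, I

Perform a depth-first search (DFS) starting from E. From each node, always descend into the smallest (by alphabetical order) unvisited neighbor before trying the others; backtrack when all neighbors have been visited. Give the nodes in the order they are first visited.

Visit E
E → B
B → A
A → D
D → C
C → I
I → F
F → M
M → L
L → J
J → G
G → K
K → N
G → O
I → H

E, B, A, D, C, I, F, M, L, J, G, K, N, O, H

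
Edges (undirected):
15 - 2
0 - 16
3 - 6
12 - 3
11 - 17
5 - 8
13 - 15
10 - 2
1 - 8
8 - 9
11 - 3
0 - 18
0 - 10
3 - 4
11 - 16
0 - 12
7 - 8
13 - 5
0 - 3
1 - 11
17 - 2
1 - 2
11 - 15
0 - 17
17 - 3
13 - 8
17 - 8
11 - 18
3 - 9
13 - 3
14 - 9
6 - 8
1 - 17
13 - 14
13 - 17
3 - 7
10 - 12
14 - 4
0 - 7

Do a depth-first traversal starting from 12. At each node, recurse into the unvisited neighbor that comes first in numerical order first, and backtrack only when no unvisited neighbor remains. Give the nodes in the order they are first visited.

Visit 12
12 → 0
0 → 3
3 → 4
4 → 14
14 → 9
9 → 8
8 → 1
1 → 2
2 → 10
2 → 15
15 → 11
11 → 16
11 → 17
17 → 13
13 → 5
11 → 18
8 → 6
8 → 7

12 → 0 → 3 → 4 → 14 → 9 → 8 → 1 → 2 → 10 → 15 → 11 → 16 → 17 → 13 → 5 → 18 → 6 → 7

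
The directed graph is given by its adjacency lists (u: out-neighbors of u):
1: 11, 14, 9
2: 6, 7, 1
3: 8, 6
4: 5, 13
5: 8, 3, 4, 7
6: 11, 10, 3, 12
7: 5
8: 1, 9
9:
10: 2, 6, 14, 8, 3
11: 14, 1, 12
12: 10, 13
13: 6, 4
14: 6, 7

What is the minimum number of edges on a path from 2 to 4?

Level 0: 2
Level 1: 1, 6, 7
Level 2: 3, 5, 9, 10, 11, 12, 14
Level 3: 4, 8, 13
4 first appears at level 3.

3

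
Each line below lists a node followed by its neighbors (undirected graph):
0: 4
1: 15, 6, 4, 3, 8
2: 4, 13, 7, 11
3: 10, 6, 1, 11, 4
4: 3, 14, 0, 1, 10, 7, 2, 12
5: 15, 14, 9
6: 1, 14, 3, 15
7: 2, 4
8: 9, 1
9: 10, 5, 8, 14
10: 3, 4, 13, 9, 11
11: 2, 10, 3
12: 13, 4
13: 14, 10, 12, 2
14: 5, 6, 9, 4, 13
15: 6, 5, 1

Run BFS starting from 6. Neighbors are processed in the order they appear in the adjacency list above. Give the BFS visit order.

Visit 6; enqueue 1, 14, 3, 15 → queue [1, 14, 3, 15]
Visit 1; enqueue 4, 8 → queue [14, 3, 15, 4, 8]
Visit 14; enqueue 5, 9, 13 → queue [3, 15, 4, 8, 5, 9, 13]
Visit 3; enqueue 10, 11 → queue [15, 4, 8, 5, 9, 13, 10, 11]
Visit 15 → queue [4, 8, 5, 9, 13, 10, 11]
Visit 4; enqueue 0, 7, 2, 12 → queue [8, 5, 9, 13, 10, 11, 0, 7, 2, 12]
Visit 8 → queue [5, 9, 13, 10, 11, 0, 7, 2, 12]
Visit 5 → queue [9, 13, 10, 11, 0, 7, 2, 12]
Visit 9 → queue [13, 10, 11, 0, 7, 2, 12]
Visit 13 → queue [10, 11, 0, 7, 2, 12]
Visit 10 → queue [11, 0, 7, 2, 12]
Visit 11 → queue [0, 7, 2, 12]
Visit 0 → queue [7, 2, 12]
Visit 7 → queue [2, 12]
Visit 2 → queue [12]
Visit 12 → queue []

6 -> 1 -> 14 -> 3 -> 15 -> 4 -> 8 -> 5 -> 9 -> 13 -> 10 -> 11 -> 0 -> 7 -> 2 -> 12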